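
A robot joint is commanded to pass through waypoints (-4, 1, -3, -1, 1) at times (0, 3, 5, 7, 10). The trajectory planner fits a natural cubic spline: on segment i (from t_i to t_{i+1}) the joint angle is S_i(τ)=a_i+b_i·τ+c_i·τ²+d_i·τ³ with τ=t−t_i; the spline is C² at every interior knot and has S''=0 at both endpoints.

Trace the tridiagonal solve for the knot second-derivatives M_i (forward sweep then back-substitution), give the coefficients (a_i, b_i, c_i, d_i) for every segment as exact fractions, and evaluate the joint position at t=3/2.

  seg 0: a=-4 b=37/12 c=0 d=-17/108
  seg 1: a=1 b=-7/6 c=-17/12 d=1/2
  seg 2: a=-3 b=-5/6 c=19/12 d=-1/3
  seg 3: a=-1 b=3/2 c=-5/12 d=5/108
S(3/2) = 3/32

Δ: Δ0=5/3, Δ1=-2, Δ2=1, Δ3=2/3
row 1: diag=10, rhs=-22; c'=1/5, d'=-11/5
row 2: denom=8−2·1/5=38/5; d'=(18−2·-11/5)/(38/5)=56/19
row 3: denom=10−2·5/19=180/19; d'=(-2−2·56/19)/(180/19)=-5/6
back: M3=-5/6
back: M2=56/19−5/19·-5/6=19/6
back: M1=-11/5−1/5·19/6=-17/6
M: M0=0, M1=-17/6, M2=19/6, M3=-5/6, M4=0
seg 0: a=-4, c=M0/2=0, d=(M1−M0)/(6·3)=-17/108, b=Δ0−h0·(2M0+M1)/6=37/12
seg 1: a=1, c=M1/2=-17/12, d=(M2−M1)/(6·2)=1/2, b=Δ1−h1·(2M1+M2)/6=-7/6
seg 2: a=-3, c=M2/2=19/12, d=(M3−M2)/(6·2)=-1/3, b=Δ2−h2·(2M2+M3)/6=-5/6
seg 3: a=-1, c=M3/2=-5/12, d=(M4−M3)/(6·3)=5/108, b=Δ3−h3·(2M3+M4)/6=3/2
t_q=3/2 → seg 0, τ=3/2; S=-4+37/12·τ+0·τ²+-17/108·τ³=3/32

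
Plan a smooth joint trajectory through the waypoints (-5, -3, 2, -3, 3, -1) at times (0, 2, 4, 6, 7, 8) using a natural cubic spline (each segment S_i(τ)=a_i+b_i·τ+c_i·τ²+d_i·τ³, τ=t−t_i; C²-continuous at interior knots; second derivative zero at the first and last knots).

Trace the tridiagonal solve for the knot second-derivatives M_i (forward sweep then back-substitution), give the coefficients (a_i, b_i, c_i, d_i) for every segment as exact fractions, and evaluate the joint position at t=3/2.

  seg 0: a=-5 b=-16/313 c=0 d=329/1252
  seg 1: a=-3 b=971/313 c=987/626 d=-2351/2504
  seg 2: a=2 b=-1163/626 c=-5079/1252 d=4677/2504
  seg 3: a=-3 b=1355/313 c=2238/313 d=-1715/313
  seg 4: a=3 b=686/313 c=-2907/313 d=969/313
S(3/2) = -41965/10016

Δ: Δ0=1, Δ1=5/2, Δ2=-5/2, Δ3=6, Δ4=-4
row 1: diag=8, rhs=9; c'=1/4, d'=9/8
row 2: denom=8−2·1/4=15/2; d'=(-30−2·9/8)/(15/2)=-43/10
row 3: denom=6−2·4/15=82/15; d'=(51−2·-43/10)/(82/15)=447/41
row 4: denom=4−1·15/82=313/82; d'=(-60−1·447/41)/(313/82)=-5814/313
back: M4=-5814/313
back: M3=447/41−15/82·-5814/313=4476/313
back: M2=-43/10−4/15·4476/313=-5079/626
back: M1=9/8−1/4·-5079/626=987/313
M: M0=0, M1=987/313, M2=-5079/626, M3=4476/313, M4=-5814/313, M5=0
seg 0: a=-5, c=M0/2=0, d=(M1−M0)/(6·2)=329/1252, b=Δ0−h0·(2M0+M1)/6=-16/313
seg 1: a=-3, c=M1/2=987/626, d=(M2−M1)/(6·2)=-2351/2504, b=Δ1−h1·(2M1+M2)/6=971/313
seg 2: a=2, c=M2/2=-5079/1252, d=(M3−M2)/(6·2)=4677/2504, b=Δ2−h2·(2M2+M3)/6=-1163/626
seg 3: a=-3, c=M3/2=2238/313, d=(M4−M3)/(6·1)=-1715/313, b=Δ3−h3·(2M3+M4)/6=1355/313
seg 4: a=3, c=M4/2=-2907/313, d=(M5−M4)/(6·1)=969/313, b=Δ4−h4·(2M4+M5)/6=686/313
t_q=3/2 → seg 0, τ=3/2; S=-5+-16/313·τ+0·τ²+329/1252·τ³=-41965/10016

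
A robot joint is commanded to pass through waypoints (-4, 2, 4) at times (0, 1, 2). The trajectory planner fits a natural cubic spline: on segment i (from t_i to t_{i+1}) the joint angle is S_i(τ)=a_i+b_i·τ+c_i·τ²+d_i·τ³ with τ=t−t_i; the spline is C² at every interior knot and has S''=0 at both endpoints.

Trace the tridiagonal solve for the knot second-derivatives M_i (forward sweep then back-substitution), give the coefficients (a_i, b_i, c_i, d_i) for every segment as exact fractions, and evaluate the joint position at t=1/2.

Δ: Δ0=6, Δ1=2
row 1: diag=4, rhs=-24; c'=1/4, d'=-6
back: M1=-6
M: M0=0, M1=-6, M2=0
seg 0: a=-4, c=M0/2=0, d=(M1−M0)/(6·1)=-1, b=Δ0−h0·(2M0+M1)/6=7
seg 1: a=2, c=M1/2=-3, d=(M2−M1)/(6·1)=1, b=Δ1−h1·(2M1+M2)/6=4
t_q=1/2 → seg 0, τ=1/2; S=-4+7·τ+0·τ²+-1·τ³=-5/8

  seg 0: a=-4 b=7 c=0 d=-1
  seg 1: a=2 b=4 c=-3 d=1
S(1/2) = -5/8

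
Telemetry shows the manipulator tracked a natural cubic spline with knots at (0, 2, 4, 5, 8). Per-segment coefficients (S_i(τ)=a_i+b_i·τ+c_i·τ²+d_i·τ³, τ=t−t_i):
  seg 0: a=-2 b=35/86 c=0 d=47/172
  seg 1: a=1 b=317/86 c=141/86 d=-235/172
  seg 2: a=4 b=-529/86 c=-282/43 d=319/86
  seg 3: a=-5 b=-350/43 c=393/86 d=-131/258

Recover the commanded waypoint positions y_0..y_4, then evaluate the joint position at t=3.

y_0=-2 y_1=1 y_2=4 y_3=-5 y_4=-2
S(3) = 853/172

y_0 = S_0(0) = a_0 = -2
y_1 = S_1(0) = a_1 = 1
y_2 = S_2(0) = a_2 = 4
y_3 = S_3(0) = a_3 = -5
y_4 = S_3(3) = -2
t_q=3 is in segment 1 (τ=1); S_1(τ)=853/172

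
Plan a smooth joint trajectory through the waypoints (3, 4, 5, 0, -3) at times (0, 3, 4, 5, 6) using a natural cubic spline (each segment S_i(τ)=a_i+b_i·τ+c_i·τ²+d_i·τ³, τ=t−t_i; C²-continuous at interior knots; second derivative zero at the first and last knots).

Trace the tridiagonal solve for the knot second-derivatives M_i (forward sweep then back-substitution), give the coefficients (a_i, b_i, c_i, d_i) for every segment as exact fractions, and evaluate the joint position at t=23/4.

  seg 0: a=3 b=-52/87 c=0 d=3/29
  seg 1: a=4 b=191/87 c=27/29 d=-185/87
  seg 2: a=5 b=-202/87 c=-158/29 d=241/87
  seg 3: a=0 b=-427/87 c=83/29 d=-83/87
S(23/4) = -4591/1856

Δ: Δ0=1/3, Δ1=1, Δ2=-5, Δ3=-3
row 1: diag=8, rhs=4; c'=1/8, d'=1/2
row 2: denom=4−1·1/8=31/8; d'=(-36−1·1/2)/(31/8)=-292/31
row 3: denom=4−1·8/31=116/31; d'=(12−1·-292/31)/(116/31)=166/29
back: M3=166/29
back: M2=-292/31−8/31·166/29=-316/29
back: M1=1/2−1/8·-316/29=54/29
M: M0=0, M1=54/29, M2=-316/29, M3=166/29, M4=0
seg 0: a=3, c=M0/2=0, d=(M1−M0)/(6·3)=3/29, b=Δ0−h0·(2M0+M1)/6=-52/87
seg 1: a=4, c=M1/2=27/29, d=(M2−M1)/(6·1)=-185/87, b=Δ1−h1·(2M1+M2)/6=191/87
seg 2: a=5, c=M2/2=-158/29, d=(M3−M2)/(6·1)=241/87, b=Δ2−h2·(2M2+M3)/6=-202/87
seg 3: a=0, c=M3/2=83/29, d=(M4−M3)/(6·1)=-83/87, b=Δ3−h3·(2M3+M4)/6=-427/87
t_q=23/4 → seg 3, τ=3/4; S=0+-427/87·τ+83/29·τ²+-83/87·τ³=-4591/1856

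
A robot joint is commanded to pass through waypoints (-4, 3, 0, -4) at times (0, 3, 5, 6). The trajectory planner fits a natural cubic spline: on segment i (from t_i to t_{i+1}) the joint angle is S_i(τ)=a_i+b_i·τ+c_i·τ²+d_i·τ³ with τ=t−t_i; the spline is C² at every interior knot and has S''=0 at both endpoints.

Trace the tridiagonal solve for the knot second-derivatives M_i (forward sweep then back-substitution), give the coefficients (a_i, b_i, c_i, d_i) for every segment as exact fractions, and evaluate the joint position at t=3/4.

Δ: Δ0=7/3, Δ1=-3/2, Δ2=-4
row 1: diag=10, rhs=-23; c'=1/5, d'=-23/10
row 2: denom=6−2·1/5=28/5; d'=(-15−2·-23/10)/(28/5)=-13/7
back: M2=-13/7
back: M1=-23/10−1/5·-13/7=-27/14
M: M0=0, M1=-27/14, M2=-13/7, M3=0
seg 0: a=-4, c=M0/2=0, d=(M1−M0)/(6·3)=-3/28, b=Δ0−h0·(2M0+M1)/6=277/84
seg 1: a=3, c=M1/2=-27/28, d=(M2−M1)/(6·2)=1/168, b=Δ1−h1·(2M1+M2)/6=17/42
seg 2: a=0, c=M2/2=-13/14, d=(M3−M2)/(6·1)=13/42, b=Δ2−h2·(2M2+M3)/6=-71/21
t_q=3/4 → seg 0, τ=3/4; S=-4+277/84·τ+0·τ²+-3/28·τ³=-2817/1792

  seg 0: a=-4 b=277/84 c=0 d=-3/28
  seg 1: a=3 b=17/42 c=-27/28 d=1/168
  seg 2: a=0 b=-71/21 c=-13/14 d=13/42
S(3/4) = -2817/1792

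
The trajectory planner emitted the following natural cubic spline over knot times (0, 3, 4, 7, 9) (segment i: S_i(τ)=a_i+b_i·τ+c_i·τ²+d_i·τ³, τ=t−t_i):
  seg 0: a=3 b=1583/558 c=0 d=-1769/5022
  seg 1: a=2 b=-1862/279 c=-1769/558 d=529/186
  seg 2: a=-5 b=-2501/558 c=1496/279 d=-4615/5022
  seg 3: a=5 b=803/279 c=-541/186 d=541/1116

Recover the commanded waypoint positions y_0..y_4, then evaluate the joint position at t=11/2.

y_0=3 y_1=2 y_2=-5 y_3=5 y_4=3
S(11/2) = -1369/496

y_0 = S_0(0) = a_0 = 3
y_1 = S_1(0) = a_1 = 2
y_2 = S_2(0) = a_2 = -5
y_3 = S_3(0) = a_3 = 5
y_4 = S_3(2) = 3
t_q=11/2 is in segment 2 (τ=3/2); S_2(τ)=-1369/496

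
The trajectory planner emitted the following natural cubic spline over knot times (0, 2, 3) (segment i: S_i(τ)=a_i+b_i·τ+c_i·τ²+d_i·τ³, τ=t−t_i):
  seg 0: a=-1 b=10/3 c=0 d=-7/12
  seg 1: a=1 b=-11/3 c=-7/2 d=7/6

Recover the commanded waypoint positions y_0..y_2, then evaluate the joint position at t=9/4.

y_0 = S_0(0) = a_0 = -1
y_1 = S_1(0) = a_1 = 1
y_2 = S_1(1) = -5
t_q=9/4 is in segment 1 (τ=1/4); S_1(τ)=-15/128

y_0=-1 y_1=1 y_2=-5
S(9/4) = -15/128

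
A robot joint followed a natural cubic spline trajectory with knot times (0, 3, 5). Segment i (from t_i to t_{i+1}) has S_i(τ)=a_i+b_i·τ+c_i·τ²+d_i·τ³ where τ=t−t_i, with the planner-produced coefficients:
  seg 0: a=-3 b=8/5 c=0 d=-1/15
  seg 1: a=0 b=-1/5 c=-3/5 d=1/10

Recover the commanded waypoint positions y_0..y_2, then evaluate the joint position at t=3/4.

y_0 = S_0(0) = a_0 = -3
y_1 = S_1(0) = a_1 = 0
y_2 = S_1(2) = -2
t_q=3/4 is in segment 0 (τ=3/4); S_0(τ)=-117/64

y_0=-3 y_1=0 y_2=-2
S(3/4) = -117/64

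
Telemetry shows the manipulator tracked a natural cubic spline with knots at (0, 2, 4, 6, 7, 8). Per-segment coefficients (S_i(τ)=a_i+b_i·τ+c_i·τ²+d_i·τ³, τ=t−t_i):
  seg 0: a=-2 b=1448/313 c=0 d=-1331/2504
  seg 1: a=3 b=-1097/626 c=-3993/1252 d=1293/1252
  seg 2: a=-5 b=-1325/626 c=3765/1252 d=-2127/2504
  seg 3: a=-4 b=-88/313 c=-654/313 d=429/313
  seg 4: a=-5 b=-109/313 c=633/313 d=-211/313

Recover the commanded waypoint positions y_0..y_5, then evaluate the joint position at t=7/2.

y_0 = S_0(0) = a_0 = -2
y_1 = S_1(0) = a_1 = 3
y_2 = S_2(0) = a_2 = -5
y_3 = S_3(0) = a_3 = -4
y_4 = S_4(0) = a_4 = -5
y_5 = S_4(1) = -4
t_q=7/2 is in segment 1 (τ=3/2); S_1(τ)=-33243/10016

y_0=-2 y_1=3 y_2=-5 y_3=-4 y_4=-5 y_5=-4
S(7/2) = -33243/10016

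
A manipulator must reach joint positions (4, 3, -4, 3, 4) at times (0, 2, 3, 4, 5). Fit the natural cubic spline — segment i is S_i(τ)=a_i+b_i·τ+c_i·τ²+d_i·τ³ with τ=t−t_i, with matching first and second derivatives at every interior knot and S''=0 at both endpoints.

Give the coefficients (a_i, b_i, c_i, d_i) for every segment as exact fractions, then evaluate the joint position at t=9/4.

Δ: Δ0=-1/2, Δ1=-7, Δ2=7, Δ3=1
row 1: diag=6, rhs=-39; c'=1/6, d'=-13/2
row 2: denom=4−1·1/6=23/6; d'=(84−1·-13/2)/(23/6)=543/23
row 3: denom=4−1·6/23=86/23; d'=(-36−1·543/23)/(86/23)=-1371/86
back: M3=-1371/86
back: M2=543/23−6/23·-1371/86=1194/43
back: M1=-13/2−1/6·1194/43=-957/86
M: M0=0, M1=-957/86, M2=1194/43, M3=-1371/86, M4=0
seg 0: a=4, c=M0/2=0, d=(M1−M0)/(6·2)=-319/344, b=Δ0−h0·(2M0+M1)/6=138/43
seg 1: a=3, c=M1/2=-957/172, d=(M2−M1)/(6·1)=1115/172, b=Δ1−h1·(2M1+M2)/6=-681/86
seg 2: a=-4, c=M2/2=597/43, d=(M3−M2)/(6·1)=-1253/172, b=Δ2−h2·(2M2+M3)/6=69/172
seg 3: a=3, c=M3/2=-1371/172, d=(M4−M3)/(6·1)=457/172, b=Δ3−h3·(2M3+M4)/6=543/86
t_q=9/4 → seg 1, τ=1/4; S=3+-681/86·τ+-957/172·τ²+1115/172·τ³=8519/11008

  seg 0: a=4 b=138/43 c=0 d=-319/344
  seg 1: a=3 b=-681/86 c=-957/172 d=1115/172
  seg 2: a=-4 b=69/172 c=597/43 d=-1253/172
  seg 3: a=3 b=543/86 c=-1371/172 d=457/172
S(9/4) = 8519/11008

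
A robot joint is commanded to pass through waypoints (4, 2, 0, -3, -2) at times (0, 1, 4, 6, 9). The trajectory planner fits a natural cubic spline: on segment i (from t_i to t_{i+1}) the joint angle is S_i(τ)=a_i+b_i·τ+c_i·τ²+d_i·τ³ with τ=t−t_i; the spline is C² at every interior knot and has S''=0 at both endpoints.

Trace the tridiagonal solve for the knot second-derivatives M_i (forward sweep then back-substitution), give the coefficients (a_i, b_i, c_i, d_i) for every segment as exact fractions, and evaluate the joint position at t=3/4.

  seg 0: a=4 b=-760/339 c=0 d=82/339
  seg 1: a=2 b=-514/339 c=82/113 d=-50/339
  seg 2: a=0 b=-388/339 c=-68/113 d=575/2712
  seg 3: a=-3 b=-683/678 c=303/452 d=-101/1356
S(3/4) = 8753/3616

Δ: Δ0=-2, Δ1=-2/3, Δ2=-3/2, Δ3=1/3
row 1: diag=8, rhs=8; c'=3/8, d'=1
row 2: denom=10−3·3/8=71/8; d'=(-5−3·1)/(71/8)=-64/71
row 3: denom=10−2·16/71=678/71; d'=(11−2·-64/71)/(678/71)=303/226
back: M3=303/226
back: M2=-64/71−16/71·303/226=-136/113
back: M1=1−3/8·-136/113=164/113
M: M0=0, M1=164/113, M2=-136/113, M3=303/226, M4=0
seg 0: a=4, c=M0/2=0, d=(M1−M0)/(6·1)=82/339, b=Δ0−h0·(2M0+M1)/6=-760/339
seg 1: a=2, c=M1/2=82/113, d=(M2−M1)/(6·3)=-50/339, b=Δ1−h1·(2M1+M2)/6=-514/339
seg 2: a=0, c=M2/2=-68/113, d=(M3−M2)/(6·2)=575/2712, b=Δ2−h2·(2M2+M3)/6=-388/339
seg 3: a=-3, c=M3/2=303/452, d=(M4−M3)/(6·3)=-101/1356, b=Δ3−h3·(2M3+M4)/6=-683/678
t_q=3/4 → seg 0, τ=3/4; S=4+-760/339·τ+0·τ²+82/339·τ³=8753/3616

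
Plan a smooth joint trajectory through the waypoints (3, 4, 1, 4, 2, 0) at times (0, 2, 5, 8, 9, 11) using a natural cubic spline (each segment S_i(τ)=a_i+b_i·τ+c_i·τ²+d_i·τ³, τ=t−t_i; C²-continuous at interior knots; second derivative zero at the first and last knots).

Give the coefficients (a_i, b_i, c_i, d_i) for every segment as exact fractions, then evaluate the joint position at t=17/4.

  seg 0: a=3 b=3183/3118 c=0 d=-203/1559
  seg 1: a=4 b=-1689/3118 c=-1218/1559 d=5879/28062
  seg 2: a=1 b=666/1559 c=3443/3118 d=-8543/28062
  seg 3: a=4 b=-3639/3118 c=-2550/1559 d=2503/3118
  seg 4: a=2 b=-3165/1559 c=2409/3118 d=-803/6236
S(17/4) = 241927/199552

Δ: Δ0=1/2, Δ1=-1, Δ2=1, Δ3=-2, Δ4=-1
row 1: diag=10, rhs=-9; c'=3/10, d'=-9/10
row 2: denom=12−3·3/10=111/10; d'=(12−3·-9/10)/(111/10)=49/37
row 3: denom=8−3·10/37=266/37; d'=(-18−3·49/37)/(266/37)=-813/266
row 4: denom=6−1·37/266=1559/266; d'=(6−1·-813/266)/(1559/266)=2409/1559
back: M4=2409/1559
back: M3=-813/266−37/266·2409/1559=-5100/1559
back: M2=49/37−10/37·-5100/1559=3443/1559
back: M1=-9/10−3/10·3443/1559=-2436/1559
M: M0=0, M1=-2436/1559, M2=3443/1559, M3=-5100/1559, M4=2409/1559, M5=0
seg 0: a=3, c=M0/2=0, d=(M1−M0)/(6·2)=-203/1559, b=Δ0−h0·(2M0+M1)/6=3183/3118
seg 1: a=4, c=M1/2=-1218/1559, d=(M2−M1)/(6·3)=5879/28062, b=Δ1−h1·(2M1+M2)/6=-1689/3118
seg 2: a=1, c=M2/2=3443/3118, d=(M3−M2)/(6·3)=-8543/28062, b=Δ2−h2·(2M2+M3)/6=666/1559
seg 3: a=4, c=M3/2=-2550/1559, d=(M4−M3)/(6·1)=2503/3118, b=Δ3−h3·(2M3+M4)/6=-3639/3118
seg 4: a=2, c=M4/2=2409/3118, d=(M5−M4)/(6·2)=-803/6236, b=Δ4−h4·(2M4+M5)/6=-3165/1559
t_q=17/4 → seg 1, τ=9/4; S=4+-1689/3118·τ+-1218/1559·τ²+5879/28062·τ³=241927/199552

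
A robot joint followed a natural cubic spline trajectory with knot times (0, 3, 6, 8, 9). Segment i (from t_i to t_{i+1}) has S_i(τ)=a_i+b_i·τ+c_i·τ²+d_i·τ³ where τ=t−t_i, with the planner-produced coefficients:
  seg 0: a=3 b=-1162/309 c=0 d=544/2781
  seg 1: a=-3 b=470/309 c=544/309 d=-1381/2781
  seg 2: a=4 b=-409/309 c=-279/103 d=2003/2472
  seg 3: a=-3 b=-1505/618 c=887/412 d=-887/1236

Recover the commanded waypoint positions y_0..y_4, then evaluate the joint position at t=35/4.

y_0 = S_0(0) = a_0 = 3
y_1 = S_1(0) = a_1 = -3
y_2 = S_2(0) = a_2 = 4
y_3 = S_3(0) = a_3 = -3
y_4 = S_3(1) = -4
t_q=35/4 is in segment 3 (τ=3/4); S_3(τ)=-103315/26368

y_0=3 y_1=-3 y_2=4 y_3=-3 y_4=-4
S(35/4) = -103315/26368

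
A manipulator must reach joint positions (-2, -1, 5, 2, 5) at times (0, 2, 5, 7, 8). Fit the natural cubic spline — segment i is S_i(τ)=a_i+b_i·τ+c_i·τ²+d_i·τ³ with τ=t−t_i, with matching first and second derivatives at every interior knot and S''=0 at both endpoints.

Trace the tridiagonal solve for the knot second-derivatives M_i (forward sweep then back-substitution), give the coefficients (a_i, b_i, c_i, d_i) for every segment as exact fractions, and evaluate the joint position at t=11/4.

Δ: Δ0=1/2, Δ1=2, Δ2=-3/2, Δ3=3
row 1: diag=10, rhs=9; c'=3/10, d'=9/10
row 2: denom=10−3·3/10=91/10; d'=(-21−3·9/10)/(91/10)=-237/91
row 3: denom=6−2·20/91=506/91; d'=(27−2·-237/91)/(506/91)=2931/506
back: M3=2931/506
back: M2=-237/91−20/91·2931/506=-981/253
back: M1=9/10−3/10·-981/253=522/253
M: M0=0, M1=522/253, M2=-981/253, M3=2931/506, M4=0
seg 0: a=-2, c=M0/2=0, d=(M1−M0)/(6·2)=87/506, b=Δ0−h0·(2M0+M1)/6=-95/506
seg 1: a=-1, c=M1/2=261/253, d=(M2−M1)/(6·3)=-167/506, b=Δ1−h1·(2M1+M2)/6=949/506
seg 2: a=5, c=M2/2=-981/506, d=(M3−M2)/(6·2)=1631/2024, b=Δ2−h2·(2M2+M3)/6=-214/253
seg 3: a=2, c=M3/2=2931/1012, d=(M4−M3)/(6·1)=-977/1012, b=Δ3−h3·(2M3+M4)/6=541/506
t_q=11/4 → seg 1, τ=3/4; S=-1+949/506·τ+261/253·τ²+-167/506·τ³=27451/32384

  seg 0: a=-2 b=-95/506 c=0 d=87/506
  seg 1: a=-1 b=949/506 c=261/253 d=-167/506
  seg 2: a=5 b=-214/253 c=-981/506 d=1631/2024
  seg 3: a=2 b=541/506 c=2931/1012 d=-977/1012
S(11/4) = 27451/32384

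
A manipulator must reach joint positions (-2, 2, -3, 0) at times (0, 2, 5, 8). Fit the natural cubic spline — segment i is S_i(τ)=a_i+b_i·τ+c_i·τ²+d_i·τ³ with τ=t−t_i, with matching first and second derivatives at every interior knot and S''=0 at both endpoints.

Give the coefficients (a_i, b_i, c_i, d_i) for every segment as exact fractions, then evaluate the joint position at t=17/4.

Δ: Δ0=2, Δ1=-5/3, Δ2=1
row 1: diag=10, rhs=-22; c'=3/10, d'=-11/5
row 2: denom=12−3·3/10=111/10; d'=(16−3·-11/5)/(111/10)=226/111
back: M2=226/111
back: M1=-11/5−3/10·226/111=-104/37
M: M0=0, M1=-104/37, M2=226/111, M3=0
seg 0: a=-2, c=M0/2=0, d=(M1−M0)/(6·2)=-26/111, b=Δ0−h0·(2M0+M1)/6=326/111
seg 1: a=2, c=M1/2=-52/37, d=(M2−M1)/(6·3)=269/999, b=Δ1−h1·(2M1+M2)/6=14/111
seg 2: a=-3, c=M2/2=113/111, d=(M3−M2)/(6·3)=-113/999, b=Δ2−h2·(2M2+M3)/6=-115/111
t_q=17/4 → seg 1, τ=9/4; S=2+14/111·τ+-52/37·τ²+269/999·τ³=-4177/2368

  seg 0: a=-2 b=326/111 c=0 d=-26/111
  seg 1: a=2 b=14/111 c=-52/37 d=269/999
  seg 2: a=-3 b=-115/111 c=113/111 d=-113/999
S(17/4) = -4177/2368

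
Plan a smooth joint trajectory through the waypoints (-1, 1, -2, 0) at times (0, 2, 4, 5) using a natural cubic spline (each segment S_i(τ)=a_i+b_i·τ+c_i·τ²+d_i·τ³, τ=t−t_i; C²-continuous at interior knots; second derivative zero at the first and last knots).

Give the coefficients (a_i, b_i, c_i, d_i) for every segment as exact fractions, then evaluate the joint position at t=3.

Δ: Δ0=1, Δ1=-3/2, Δ2=2
row 1: diag=8, rhs=-15; c'=1/4, d'=-15/8
row 2: denom=6−2·1/4=11/2; d'=(21−2·-15/8)/(11/2)=9/2
back: M2=9/2
back: M1=-15/8−1/4·9/2=-3
M: M0=0, M1=-3, M2=9/2, M3=0
seg 0: a=-1, c=M0/2=0, d=(M1−M0)/(6·2)=-1/4, b=Δ0−h0·(2M0+M1)/6=2
seg 1: a=1, c=M1/2=-3/2, d=(M2−M1)/(6·2)=5/8, b=Δ1−h1·(2M1+M2)/6=-1
seg 2: a=-2, c=M2/2=9/4, d=(M3−M2)/(6·1)=-3/4, b=Δ2−h2·(2M2+M3)/6=1/2
t_q=3 → seg 1, τ=1; S=1+-1·τ+-3/2·τ²+5/8·τ³=-7/8

  seg 0: a=-1 b=2 c=0 d=-1/4
  seg 1: a=1 b=-1 c=-3/2 d=5/8
  seg 2: a=-2 b=1/2 c=9/4 d=-3/4
S(3) = -7/8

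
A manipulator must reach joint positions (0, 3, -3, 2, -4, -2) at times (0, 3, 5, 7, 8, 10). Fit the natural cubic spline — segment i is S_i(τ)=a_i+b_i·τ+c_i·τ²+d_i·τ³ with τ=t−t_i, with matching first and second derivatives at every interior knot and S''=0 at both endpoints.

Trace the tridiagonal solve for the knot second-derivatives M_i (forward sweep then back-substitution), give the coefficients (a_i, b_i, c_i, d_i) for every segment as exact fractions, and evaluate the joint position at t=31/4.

  seg 0: a=0 b=7343/2420 c=0 d=-547/2420
  seg 1: a=3 b=-3713/1210 c=-4923/2420 d=2503/2420
  seg 2: a=-3 b=1459/1210 c=2019/484 d=-8529/4840
  seg 3: a=2 b=-179/55 c=-3873/605 d=2212/605
  seg 4: a=-4 b=-3079/605 c=2763/605 d=-921/1210
S(31/4) = -12097/4840

Δ: Δ0=1, Δ1=-3, Δ2=5/2, Δ3=-6, Δ4=1
row 1: diag=10, rhs=-24; c'=1/5, d'=-12/5
row 2: denom=8−2·1/5=38/5; d'=(33−2·-12/5)/(38/5)=189/38
row 3: denom=6−2·5/19=104/19; d'=(-51−2·189/38)/(104/19)=-579/52
row 4: denom=6−1·19/104=605/104; d'=(42−1·-579/52)/(605/104)=5526/605
back: M4=5526/605
back: M3=-579/52−19/104·5526/605=-7746/605
back: M2=189/38−5/19·-7746/605=2019/242
back: M1=-12/5−1/5·2019/242=-4923/1210
M: M0=0, M1=-4923/1210, M2=2019/242, M3=-7746/605, M4=5526/605, M5=0
seg 0: a=0, c=M0/2=0, d=(M1−M0)/(6·3)=-547/2420, b=Δ0−h0·(2M0+M1)/6=7343/2420
seg 1: a=3, c=M1/2=-4923/2420, d=(M2−M1)/(6·2)=2503/2420, b=Δ1−h1·(2M1+M2)/6=-3713/1210
seg 2: a=-3, c=M2/2=2019/484, d=(M3−M2)/(6·2)=-8529/4840, b=Δ2−h2·(2M2+M3)/6=1459/1210
seg 3: a=2, c=M3/2=-3873/605, d=(M4−M3)/(6·1)=2212/605, b=Δ3−h3·(2M3+M4)/6=-179/55
seg 4: a=-4, c=M4/2=2763/605, d=(M5−M4)/(6·2)=-921/1210, b=Δ4−h4·(2M4+M5)/6=-3079/605
t_q=31/4 → seg 3, τ=3/4; S=2+-179/55·τ+-3873/605·τ²+2212/605·τ³=-12097/4840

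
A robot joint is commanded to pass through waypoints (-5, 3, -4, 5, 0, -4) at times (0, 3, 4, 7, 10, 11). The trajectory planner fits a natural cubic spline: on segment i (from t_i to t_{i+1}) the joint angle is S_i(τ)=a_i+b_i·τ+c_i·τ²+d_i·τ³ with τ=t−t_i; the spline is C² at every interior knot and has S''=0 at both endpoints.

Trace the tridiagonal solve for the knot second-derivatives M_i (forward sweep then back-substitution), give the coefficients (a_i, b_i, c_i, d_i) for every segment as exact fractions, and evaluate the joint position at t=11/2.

Δ: Δ0=8/3, Δ1=-7, Δ2=3, Δ3=-5/3, Δ4=-4
row 1: diag=8, rhs=-58; c'=1/8, d'=-29/4
row 2: denom=8−1·1/8=63/8; d'=(60−1·-29/4)/(63/8)=538/63
row 3: denom=12−3·8/21=76/7; d'=(-28−3·538/63)/(76/7)=-563/114
row 4: denom=8−3·21/76=545/76; d'=(-14−3·-563/114)/(545/76)=62/545
back: M4=62/545
back: M3=-563/114−21/76·62/545=-8126/1635
back: M2=538/63−8/21·-8126/1635=5686/545
back: M1=-29/4−1/8·5686/545=-4662/545
M: M0=0, M1=-4662/545, M2=5686/545, M3=-8126/1635, M4=62/545, M5=0
seg 0: a=-5, c=M0/2=0, d=(M1−M0)/(6·3)=-259/545, b=Δ0−h0·(2M0+M1)/6=11353/1635
seg 1: a=3, c=M1/2=-2331/545, d=(M2−M1)/(6·1)=5174/1635, b=Δ1−h1·(2M1+M2)/6=-9626/1635
seg 2: a=-4, c=M2/2=2843/545, d=(M3−M2)/(6·3)=-12592/14715, b=Δ2−h2·(2M2+M3)/6=-1618/327
seg 3: a=5, c=M3/2=-4063/1635, d=(M4−M3)/(6·3)=4156/14715, b=Δ3−h3·(2M3+M4)/6=5308/1635
seg 4: a=0, c=M4/2=31/545, d=(M5−M4)/(6·1)=-31/1635, b=Δ4−h4·(2M4+M5)/6=-6602/1635
t_q=11/2 → seg 2, τ=3/2; S=-4+-1618/327·τ+2843/545·τ²+-12592/14715·τ³=-5609/2180

  seg 0: a=-5 b=11353/1635 c=0 d=-259/545
  seg 1: a=3 b=-9626/1635 c=-2331/545 d=5174/1635
  seg 2: a=-4 b=-1618/327 c=2843/545 d=-12592/14715
  seg 3: a=5 b=5308/1635 c=-4063/1635 d=4156/14715
  seg 4: a=0 b=-6602/1635 c=31/545 d=-31/1635
S(11/2) = -5609/2180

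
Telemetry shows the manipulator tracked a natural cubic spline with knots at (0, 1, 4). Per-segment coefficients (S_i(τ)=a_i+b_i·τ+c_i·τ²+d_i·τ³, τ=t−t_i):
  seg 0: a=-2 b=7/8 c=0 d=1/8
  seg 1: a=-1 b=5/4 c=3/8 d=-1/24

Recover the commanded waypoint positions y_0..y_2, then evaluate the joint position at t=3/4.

y_0 = S_0(0) = a_0 = -2
y_1 = S_1(0) = a_1 = -1
y_2 = S_1(3) = 5
t_q=3/4 is in segment 0 (τ=3/4); S_0(τ)=-661/512

y_0=-2 y_1=-1 y_2=5
S(3/4) = -661/512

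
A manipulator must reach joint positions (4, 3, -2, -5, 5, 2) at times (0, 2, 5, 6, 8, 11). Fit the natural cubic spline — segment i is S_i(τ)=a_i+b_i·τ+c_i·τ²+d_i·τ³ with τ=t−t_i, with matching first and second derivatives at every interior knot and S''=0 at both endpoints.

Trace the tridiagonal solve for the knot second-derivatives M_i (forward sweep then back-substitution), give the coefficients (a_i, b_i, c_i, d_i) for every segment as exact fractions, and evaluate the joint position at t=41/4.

  seg 0: a=4 b=-479/969 c=0 d=-11/7752
  seg 1: a=3 b=-991/1938 c=-11/1292 d=-4379/34884
  seg 2: a=-2 b=-901/228 c=-1103/969 d=8101/3876
  seg 3: a=-5 b=27/646 c=19891/3876 d=-5141/3876
  seg 4: a=5 b=9017/1938 c=-10955/3876 d=10955/34884
S(41/4) = 391717/82688

Δ: Δ0=-1/2, Δ1=-5/3, Δ2=-3, Δ3=5, Δ4=-1
row 1: diag=10, rhs=-7; c'=3/10, d'=-7/10
row 2: denom=8−3·3/10=71/10; d'=(-8−3·-7/10)/(71/10)=-59/71
row 3: denom=6−1·10/71=416/71; d'=(48−1·-59/71)/(416/71)=3467/416
row 4: denom=10−2·71/208=969/104; d'=(-36−2·3467/416)/(969/104)=-10955/1938
back: M4=-10955/1938
back: M3=3467/416−71/208·-10955/1938=19891/1938
back: M2=-59/71−10/71·19891/1938=-2206/969
back: M1=-7/10−3/10·-2206/969=-11/646
M: M0=0, M1=-11/646, M2=-2206/969, M3=19891/1938, M4=-10955/1938, M5=0
seg 0: a=4, c=M0/2=0, d=(M1−M0)/(6·2)=-11/7752, b=Δ0−h0·(2M0+M1)/6=-479/969
seg 1: a=3, c=M1/2=-11/1292, d=(M2−M1)/(6·3)=-4379/34884, b=Δ1−h1·(2M1+M2)/6=-991/1938
seg 2: a=-2, c=M2/2=-1103/969, d=(M3−M2)/(6·1)=8101/3876, b=Δ2−h2·(2M2+M3)/6=-901/228
seg 3: a=-5, c=M3/2=19891/3876, d=(M4−M3)/(6·2)=-5141/3876, b=Δ3−h3·(2M3+M4)/6=27/646
seg 4: a=5, c=M4/2=-10955/3876, d=(M5−M4)/(6·3)=10955/34884, b=Δ4−h4·(2M4+M5)/6=9017/1938
t_q=41/4 → seg 4, τ=9/4; S=5+9017/1938·τ+-10955/3876·τ²+10955/34884·τ³=391717/82688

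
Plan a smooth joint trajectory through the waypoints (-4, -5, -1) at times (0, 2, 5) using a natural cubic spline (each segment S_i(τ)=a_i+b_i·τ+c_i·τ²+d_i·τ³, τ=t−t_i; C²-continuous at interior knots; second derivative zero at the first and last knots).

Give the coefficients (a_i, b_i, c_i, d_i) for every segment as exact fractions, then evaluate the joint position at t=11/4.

  seg 0: a=-4 b=-13/15 c=0 d=11/120
  seg 1: a=-5 b=7/30 c=11/20 d=-11/180
S(11/4) = -5813/1280

Δ: Δ0=-1/2, Δ1=4/3
row 1: diag=10, rhs=11; c'=3/10, d'=11/10
back: M1=11/10
M: M0=0, M1=11/10, M2=0
seg 0: a=-4, c=M0/2=0, d=(M1−M0)/(6·2)=11/120, b=Δ0−h0·(2M0+M1)/6=-13/15
seg 1: a=-5, c=M1/2=11/20, d=(M2−M1)/(6·3)=-11/180, b=Δ1−h1·(2M1+M2)/6=7/30
t_q=11/4 → seg 1, τ=3/4; S=-5+7/30·τ+11/20·τ²+-11/180·τ³=-5813/1280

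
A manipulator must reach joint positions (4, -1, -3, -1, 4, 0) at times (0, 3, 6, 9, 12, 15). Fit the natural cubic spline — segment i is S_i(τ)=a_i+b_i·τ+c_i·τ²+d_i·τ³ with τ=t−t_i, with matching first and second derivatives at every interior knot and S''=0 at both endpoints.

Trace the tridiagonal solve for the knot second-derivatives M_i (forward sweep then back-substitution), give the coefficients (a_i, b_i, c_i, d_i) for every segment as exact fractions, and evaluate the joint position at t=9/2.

Δ: Δ0=-5/3, Δ1=-2/3, Δ2=2/3, Δ3=5/3, Δ4=-4/3
row 1: diag=12, rhs=6; c'=1/4, d'=1/2
row 2: denom=12−3·1/4=45/4; d'=(8−3·1/2)/(45/4)=26/45
row 3: denom=12−3·4/15=56/5; d'=(6−3·26/45)/(56/5)=8/21
row 4: denom=12−3·15/56=627/56; d'=(-18−3·8/21)/(627/56)=-1072/627
back: M4=-1072/627
back: M3=8/21−15/56·-1072/627=526/627
back: M2=26/45−4/15·526/627=74/209
back: M1=1/2−1/4·74/209=86/209
M: M0=0, M1=86/209, M2=74/209, M3=526/627, M4=-1072/627, M5=0
seg 0: a=4, c=M0/2=0, d=(M1−M0)/(6·3)=43/1881, b=Δ0−h0·(2M0+M1)/6=-1174/627
seg 1: a=-1, c=M1/2=43/209, d=(M2−M1)/(6·3)=-2/627, b=Δ1−h1·(2M1+M2)/6=-787/627
seg 2: a=-3, c=M2/2=37/209, d=(M3−M2)/(6·3)=8/297, b=Δ2−h2·(2M2+M3)/6=-67/627
seg 3: a=-1, c=M3/2=263/627, d=(M4−M3)/(6·3)=-799/5643, b=Δ3−h3·(2M3+M4)/6=1055/627
seg 4: a=4, c=M4/2=-536/627, d=(M5−M4)/(6·3)=536/5643, b=Δ4−h4·(2M4+M5)/6=236/627
t_q=9/2 → seg 1, τ=3/2; S=-1+-787/627·τ+43/209·τ²+-2/627·τ³=-508/209

  seg 0: a=4 b=-1174/627 c=0 d=43/1881
  seg 1: a=-1 b=-787/627 c=43/209 d=-2/627
  seg 2: a=-3 b=-67/627 c=37/209 d=8/297
  seg 3: a=-1 b=1055/627 c=263/627 d=-799/5643
  seg 4: a=4 b=236/627 c=-536/627 d=536/5643
S(9/2) = -508/209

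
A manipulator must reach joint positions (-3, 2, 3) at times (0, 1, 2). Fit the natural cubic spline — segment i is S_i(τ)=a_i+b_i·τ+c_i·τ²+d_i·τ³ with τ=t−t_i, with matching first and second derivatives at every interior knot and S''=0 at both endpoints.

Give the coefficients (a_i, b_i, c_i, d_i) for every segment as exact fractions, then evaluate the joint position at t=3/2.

Δ: Δ0=5, Δ1=1
row 1: diag=4, rhs=-24; c'=1/4, d'=-6
back: M1=-6
M: M0=0, M1=-6, M2=0
seg 0: a=-3, c=M0/2=0, d=(M1−M0)/(6·1)=-1, b=Δ0−h0·(2M0+M1)/6=6
seg 1: a=2, c=M1/2=-3, d=(M2−M1)/(6·1)=1, b=Δ1−h1·(2M1+M2)/6=3
t_q=3/2 → seg 1, τ=1/2; S=2+3·τ+-3·τ²+1·τ³=23/8

  seg 0: a=-3 b=6 c=0 d=-1
  seg 1: a=2 b=3 c=-3 d=1
S(3/2) = 23/8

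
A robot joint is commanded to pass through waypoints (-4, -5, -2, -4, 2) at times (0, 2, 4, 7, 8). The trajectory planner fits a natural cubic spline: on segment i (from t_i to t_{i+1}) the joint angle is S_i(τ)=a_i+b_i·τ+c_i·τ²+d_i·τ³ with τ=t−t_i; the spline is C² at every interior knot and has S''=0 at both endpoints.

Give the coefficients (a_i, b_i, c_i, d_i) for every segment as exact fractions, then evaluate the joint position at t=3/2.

Δ: Δ0=-1/2, Δ1=3/2, Δ2=-2/3, Δ3=6
row 1: diag=8, rhs=12; c'=1/4, d'=3/2
row 2: denom=10−2·1/4=19/2; d'=(-13−2·3/2)/(19/2)=-32/19
row 3: denom=8−3·6/19=134/19; d'=(40−3·-32/19)/(134/19)=428/67
back: M3=428/67
back: M2=-32/19−6/19·428/67=-248/67
back: M1=3/2−1/4·-248/67=325/134
M: M0=0, M1=325/134, M2=-248/67, M3=428/67, M4=0
seg 0: a=-4, c=M0/2=0, d=(M1−M0)/(6·2)=325/1608, b=Δ0−h0·(2M0+M1)/6=-263/201
seg 1: a=-5, c=M1/2=325/268, d=(M2−M1)/(6·2)=-821/1608, b=Δ1−h1·(2M1+M2)/6=449/402
seg 2: a=-2, c=M2/2=-124/67, d=(M3−M2)/(6·3)=338/603, b=Δ2−h2·(2M2+M3)/6=-32/201
seg 3: a=-4, c=M3/2=214/67, d=(M4−M3)/(6·1)=-214/201, b=Δ3−h3·(2M3+M4)/6=778/201
t_q=3/2 → seg 0, τ=3/2; S=-4+-263/201·τ+0·τ²+325/1608·τ³=-22643/4288

  seg 0: a=-4 b=-263/201 c=0 d=325/1608
  seg 1: a=-5 b=449/402 c=325/268 d=-821/1608
  seg 2: a=-2 b=-32/201 c=-124/67 d=338/603
  seg 3: a=-4 b=778/201 c=214/67 d=-214/201
S(3/2) = -22643/4288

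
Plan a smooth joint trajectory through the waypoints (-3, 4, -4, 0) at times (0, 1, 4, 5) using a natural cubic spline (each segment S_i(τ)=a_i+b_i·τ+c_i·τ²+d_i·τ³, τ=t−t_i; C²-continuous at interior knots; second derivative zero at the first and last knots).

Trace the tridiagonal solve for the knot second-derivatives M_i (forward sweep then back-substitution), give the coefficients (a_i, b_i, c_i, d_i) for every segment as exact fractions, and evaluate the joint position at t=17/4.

  seg 0: a=-3 b=1447/165 c=0 d=-292/165
  seg 1: a=4 b=571/165 c=-292/55 d=49/45
  seg 2: a=-4 b=166/165 c=247/55 d=-247/165
S(17/4) = -12289/3520

Δ: Δ0=7, Δ1=-8/3, Δ2=4
row 1: diag=8, rhs=-58; c'=3/8, d'=-29/4
row 2: denom=8−3·3/8=55/8; d'=(40−3·-29/4)/(55/8)=494/55
back: M2=494/55
back: M1=-29/4−3/8·494/55=-584/55
M: M0=0, M1=-584/55, M2=494/55, M3=0
seg 0: a=-3, c=M0/2=0, d=(M1−M0)/(6·1)=-292/165, b=Δ0−h0·(2M0+M1)/6=1447/165
seg 1: a=4, c=M1/2=-292/55, d=(M2−M1)/(6·3)=49/45, b=Δ1−h1·(2M1+M2)/6=571/165
seg 2: a=-4, c=M2/2=247/55, d=(M3−M2)/(6·1)=-247/165, b=Δ2−h2·(2M2+M3)/6=166/165
t_q=17/4 → seg 2, τ=1/4; S=-4+166/165·τ+247/55·τ²+-247/165·τ³=-12289/3520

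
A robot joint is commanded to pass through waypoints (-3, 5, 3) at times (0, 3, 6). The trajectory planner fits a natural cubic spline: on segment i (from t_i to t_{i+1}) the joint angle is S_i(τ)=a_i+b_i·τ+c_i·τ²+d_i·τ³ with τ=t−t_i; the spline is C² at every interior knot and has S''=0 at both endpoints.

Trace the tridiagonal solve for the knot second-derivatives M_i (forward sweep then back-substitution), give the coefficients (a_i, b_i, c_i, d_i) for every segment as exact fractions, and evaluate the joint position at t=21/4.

Δ: Δ0=8/3, Δ1=-2/3
row 1: diag=12, rhs=-20; c'=1/4, d'=-5/3
back: M1=-5/3
M: M0=0, M1=-5/3, M2=0
seg 0: a=-3, c=M0/2=0, d=(M1−M0)/(6·3)=-5/54, b=Δ0−h0·(2M0+M1)/6=7/2
seg 1: a=5, c=M1/2=-5/6, d=(M2−M1)/(6·3)=5/54, b=Δ1−h1·(2M1+M2)/6=1
t_q=21/4 → seg 1, τ=9/4; S=5+1·τ+-5/6·τ²+5/54·τ³=523/128

  seg 0: a=-3 b=7/2 c=0 d=-5/54
  seg 1: a=5 b=1 c=-5/6 d=5/54
S(21/4) = 523/128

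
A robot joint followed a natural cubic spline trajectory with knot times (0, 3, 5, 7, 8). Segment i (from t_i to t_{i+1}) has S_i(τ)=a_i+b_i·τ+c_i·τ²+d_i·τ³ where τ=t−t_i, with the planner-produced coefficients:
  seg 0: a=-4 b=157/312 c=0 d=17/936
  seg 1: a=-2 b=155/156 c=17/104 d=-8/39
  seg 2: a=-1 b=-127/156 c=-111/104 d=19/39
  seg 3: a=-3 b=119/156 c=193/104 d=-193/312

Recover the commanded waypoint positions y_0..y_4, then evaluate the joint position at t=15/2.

y_0=-4 y_1=-2 y_2=-1 y_3=-3 y_4=-1
S(15/2) = -1857/832

y_0 = S_0(0) = a_0 = -4
y_1 = S_1(0) = a_1 = -2
y_2 = S_2(0) = a_2 = -1
y_3 = S_3(0) = a_3 = -3
y_4 = S_3(1) = -1
t_q=15/2 is in segment 3 (τ=1/2); S_3(τ)=-1857/832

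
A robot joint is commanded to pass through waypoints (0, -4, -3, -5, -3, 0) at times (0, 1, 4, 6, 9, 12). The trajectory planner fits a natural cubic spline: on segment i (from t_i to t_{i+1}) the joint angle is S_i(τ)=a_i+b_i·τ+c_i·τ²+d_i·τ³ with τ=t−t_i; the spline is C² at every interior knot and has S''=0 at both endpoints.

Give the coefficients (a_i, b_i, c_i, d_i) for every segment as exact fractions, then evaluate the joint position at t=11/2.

  seg 0: a=0 b=-11716/2499 c=0 d=1720/2499
  seg 1: a=-4 b=-6556/2499 c=1720/833 d=-899/2499
  seg 2: a=-3 b=131/2499 c=-977/833 d=808/2499
  seg 3: a=-5 b=-271/357 c=639/833 d=-2188/22491
  seg 4: a=-3 b=3041/2499 c=-271/2499 d=271/22491
S(11/2) = -14891/3332

Δ: Δ0=-4, Δ1=1/3, Δ2=-1, Δ3=2/3, Δ4=1
row 1: diag=8, rhs=26; c'=3/8, d'=13/4
row 2: denom=10−3·3/8=71/8; d'=(-8−3·13/4)/(71/8)=-2
row 3: denom=10−2·16/71=678/71; d'=(10−2·-2)/(678/71)=497/339
row 4: denom=12−3·71/226=2499/226; d'=(2−3·497/339)/(2499/226)=-542/2499
back: M4=-542/2499
back: M3=497/339−71/226·-542/2499=1278/833
back: M2=-2−16/71·1278/833=-1954/833
back: M1=13/4−3/8·-1954/833=3440/833
M: M0=0, M1=3440/833, M2=-1954/833, M3=1278/833, M4=-542/2499, M5=0
seg 0: a=0, c=M0/2=0, d=(M1−M0)/(6·1)=1720/2499, b=Δ0−h0·(2M0+M1)/6=-11716/2499
seg 1: a=-4, c=M1/2=1720/833, d=(M2−M1)/(6·3)=-899/2499, b=Δ1−h1·(2M1+M2)/6=-6556/2499
seg 2: a=-3, c=M2/2=-977/833, d=(M3−M2)/(6·2)=808/2499, b=Δ2−h2·(2M2+M3)/6=131/2499
seg 3: a=-5, c=M3/2=639/833, d=(M4−M3)/(6·3)=-2188/22491, b=Δ3−h3·(2M3+M4)/6=-271/357
seg 4: a=-3, c=M4/2=-271/2499, d=(M5−M4)/(6·3)=271/22491, b=Δ4−h4·(2M4+M5)/6=3041/2499
t_q=11/2 → seg 2, τ=3/2; S=-3+131/2499·τ+-977/833·τ²+808/2499·τ³=-14891/3332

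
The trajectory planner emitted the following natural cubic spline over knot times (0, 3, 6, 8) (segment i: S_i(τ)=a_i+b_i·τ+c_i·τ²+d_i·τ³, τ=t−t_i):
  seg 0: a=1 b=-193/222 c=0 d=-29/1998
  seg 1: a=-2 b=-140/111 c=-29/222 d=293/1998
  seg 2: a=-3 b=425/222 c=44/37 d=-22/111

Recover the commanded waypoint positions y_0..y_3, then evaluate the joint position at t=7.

y_0=1 y_1=-2 y_2=-3 y_3=4
S(7) = -7/74

y_0 = S_0(0) = a_0 = 1
y_1 = S_1(0) = a_1 = -2
y_2 = S_2(0) = a_2 = -3
y_3 = S_2(2) = 4
t_q=7 is in segment 2 (τ=1); S_2(τ)=-7/74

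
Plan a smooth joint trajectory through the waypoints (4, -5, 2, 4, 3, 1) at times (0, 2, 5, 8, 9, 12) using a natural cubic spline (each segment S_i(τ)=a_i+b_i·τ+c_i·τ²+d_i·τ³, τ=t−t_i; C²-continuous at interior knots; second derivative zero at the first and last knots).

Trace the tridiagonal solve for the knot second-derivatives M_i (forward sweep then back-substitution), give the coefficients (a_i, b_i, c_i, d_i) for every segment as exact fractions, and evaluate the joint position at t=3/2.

Δ: Δ0=-9/2, Δ1=7/3, Δ2=2/3, Δ3=-1, Δ4=-2/3
row 1: diag=10, rhs=41; c'=3/10, d'=41/10
row 2: denom=12−3·3/10=111/10; d'=(-10−3·41/10)/(111/10)=-223/111
row 3: denom=8−3·10/37=266/37; d'=(-10−3·-223/111)/(266/37)=-21/38
row 4: denom=8−1·37/266=2091/266; d'=(2−1·-21/38)/(2091/266)=679/2091
back: M4=679/2091
back: M3=-21/38−37/266·679/2091=-1250/2091
back: M2=-223/111−10/37·-1250/2091=-3863/2091
back: M1=41/10−3/10·-3863/2091=3244/697
M: M0=0, M1=3244/697, M2=-3863/2091, M3=-1250/2091, M4=679/2091, M5=0
seg 0: a=4, c=M0/2=0, d=(M1−M0)/(6·2)=811/2091, b=Δ0−h0·(2M0+M1)/6=-25307/4182
seg 1: a=-5, c=M1/2=1622/697, d=(M2−M1)/(6·3)=-13595/37638, b=Δ1−h1·(2M1+M2)/6=-5843/4182
seg 2: a=2, c=M2/2=-3863/4182, d=(M3−M2)/(6·3)=871/12546, b=Δ2−h2·(2M2+M3)/6=346/123
seg 3: a=4, c=M3/2=-625/2091, d=(M4−M3)/(6·1)=643/4182, b=Δ3−h3·(2M3+M4)/6=-3575/4182
seg 4: a=3, c=M4/2=679/4182, d=(M5−M4)/(6·3)=-679/37638, b=Δ4−h4·(2M4+M5)/6=-691/697
t_q=3/2 → seg 0, τ=3/2; S=4+-25307/4182·τ+0·τ²+811/2091·τ³=-21011/5576

  seg 0: a=4 b=-25307/4182 c=0 d=811/2091
  seg 1: a=-5 b=-5843/4182 c=1622/697 d=-13595/37638
  seg 2: a=2 b=346/123 c=-3863/4182 d=871/12546
  seg 3: a=4 b=-3575/4182 c=-625/2091 d=643/4182
  seg 4: a=3 b=-691/697 c=679/4182 d=-679/37638
S(3/2) = -21011/5576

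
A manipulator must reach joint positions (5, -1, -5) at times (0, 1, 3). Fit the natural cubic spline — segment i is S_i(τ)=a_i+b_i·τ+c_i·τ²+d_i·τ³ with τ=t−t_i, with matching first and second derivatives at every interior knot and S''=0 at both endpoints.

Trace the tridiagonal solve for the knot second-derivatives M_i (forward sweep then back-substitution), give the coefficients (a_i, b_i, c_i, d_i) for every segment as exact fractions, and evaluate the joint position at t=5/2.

Δ: Δ0=-6, Δ1=-2
row 1: diag=6, rhs=24; c'=1/3, d'=4
back: M1=4
M: M0=0, M1=4, M2=0
seg 0: a=5, c=M0/2=0, d=(M1−M0)/(6·1)=2/3, b=Δ0−h0·(2M0+M1)/6=-20/3
seg 1: a=-1, c=M1/2=2, d=(M2−M1)/(6·2)=-1/3, b=Δ1−h1·(2M1+M2)/6=-14/3
t_q=5/2 → seg 1, τ=3/2; S=-1+-14/3·τ+2·τ²+-1/3·τ³=-37/8

  seg 0: a=5 b=-20/3 c=0 d=2/3
  seg 1: a=-1 b=-14/3 c=2 d=-1/3
S(5/2) = -37/8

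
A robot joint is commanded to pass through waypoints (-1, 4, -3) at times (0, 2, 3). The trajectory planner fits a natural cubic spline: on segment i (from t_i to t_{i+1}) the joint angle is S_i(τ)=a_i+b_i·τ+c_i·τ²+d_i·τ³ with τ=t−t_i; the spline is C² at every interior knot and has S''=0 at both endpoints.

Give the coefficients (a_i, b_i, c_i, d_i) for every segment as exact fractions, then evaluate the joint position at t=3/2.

Δ: Δ0=5/2, Δ1=-7
row 1: diag=6, rhs=-57; c'=1/6, d'=-19/2
back: M1=-19/2
M: M0=0, M1=-19/2, M2=0
seg 0: a=-1, c=M0/2=0, d=(M1−M0)/(6·2)=-19/24, b=Δ0−h0·(2M0+M1)/6=17/3
seg 1: a=4, c=M1/2=-19/4, d=(M2−M1)/(6·1)=19/12, b=Δ1−h1·(2M1+M2)/6=-23/6
t_q=3/2 → seg 0, τ=3/2; S=-1+17/3·τ+0·τ²+-19/24·τ³=309/64

  seg 0: a=-1 b=17/3 c=0 d=-19/24
  seg 1: a=4 b=-23/6 c=-19/4 d=19/12
S(3/2) = 309/64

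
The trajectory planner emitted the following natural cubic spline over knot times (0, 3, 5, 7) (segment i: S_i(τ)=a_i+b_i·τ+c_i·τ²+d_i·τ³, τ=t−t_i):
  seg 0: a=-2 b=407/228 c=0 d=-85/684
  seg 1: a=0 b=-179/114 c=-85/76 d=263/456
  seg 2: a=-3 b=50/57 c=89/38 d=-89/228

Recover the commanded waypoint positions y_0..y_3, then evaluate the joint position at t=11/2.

y_0=-2 y_1=0 y_2=-3 y_3=5
S(11/2) = -1231/608

y_0 = S_0(0) = a_0 = -2
y_1 = S_1(0) = a_1 = 0
y_2 = S_2(0) = a_2 = -3
y_3 = S_2(2) = 5
t_q=11/2 is in segment 2 (τ=1/2); S_2(τ)=-1231/608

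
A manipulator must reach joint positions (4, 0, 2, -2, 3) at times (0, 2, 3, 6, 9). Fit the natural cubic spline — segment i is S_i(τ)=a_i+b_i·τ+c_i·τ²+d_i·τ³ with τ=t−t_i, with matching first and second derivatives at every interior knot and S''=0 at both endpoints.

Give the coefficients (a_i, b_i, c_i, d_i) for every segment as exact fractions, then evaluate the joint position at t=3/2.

Δ: Δ0=-2, Δ1=2, Δ2=-4/3, Δ3=5/3
row 1: diag=6, rhs=24; c'=1/6, d'=4
row 2: denom=8−1·1/6=47/6; d'=(-20−1·4)/(47/6)=-144/47
row 3: denom=12−3·18/47=510/47; d'=(18−3·-144/47)/(510/47)=213/85
back: M3=213/85
back: M2=-144/47−18/47·213/85=-342/85
back: M1=4−1/6·-342/85=397/85
M: M0=0, M1=397/85, M2=-342/85, M3=213/85, M4=0
seg 0: a=4, c=M0/2=0, d=(M1−M0)/(6·2)=397/1020, b=Δ0−h0·(2M0+M1)/6=-907/255
seg 1: a=0, c=M1/2=397/170, d=(M2−M1)/(6·1)=-739/510, b=Δ1−h1·(2M1+M2)/6=284/255
seg 2: a=2, c=M2/2=-171/85, d=(M3−M2)/(6·3)=37/102, b=Δ2−h2·(2M2+M3)/6=733/510
seg 3: a=-2, c=M3/2=213/170, d=(M4−M3)/(6·3)=-71/510, b=Δ3−h3·(2M3+M4)/6=-214/255
t_q=3/2 → seg 0, τ=3/2; S=4+-907/255·τ+0·τ²+397/1020·τ³=-59/2720

  seg 0: a=4 b=-907/255 c=0 d=397/1020
  seg 1: a=0 b=284/255 c=397/170 d=-739/510
  seg 2: a=2 b=733/510 c=-171/85 d=37/102
  seg 3: a=-2 b=-214/255 c=213/170 d=-71/510
S(3/2) = -59/2720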